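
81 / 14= 5.79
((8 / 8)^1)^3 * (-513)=-513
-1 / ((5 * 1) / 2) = -2 / 5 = -0.40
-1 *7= -7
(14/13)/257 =14/3341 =0.00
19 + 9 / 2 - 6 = 35 / 2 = 17.50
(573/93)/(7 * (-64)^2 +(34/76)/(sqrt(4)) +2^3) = 14516/67570607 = 0.00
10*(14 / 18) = 70 / 9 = 7.78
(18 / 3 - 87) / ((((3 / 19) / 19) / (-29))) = 282663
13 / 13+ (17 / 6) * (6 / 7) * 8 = 143 / 7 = 20.43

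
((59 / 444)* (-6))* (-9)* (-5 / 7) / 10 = -531 / 1036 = -0.51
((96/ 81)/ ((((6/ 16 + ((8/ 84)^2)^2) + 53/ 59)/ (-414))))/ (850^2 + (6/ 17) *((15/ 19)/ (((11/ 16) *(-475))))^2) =-75463065906851145600/ 141496688089392916043273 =-0.00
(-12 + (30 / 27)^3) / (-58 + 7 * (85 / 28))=30992 / 107163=0.29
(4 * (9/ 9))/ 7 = 0.57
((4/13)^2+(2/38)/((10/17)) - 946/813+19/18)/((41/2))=5960822/1605483945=0.00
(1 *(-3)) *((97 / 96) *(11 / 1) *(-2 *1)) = 1067 / 16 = 66.69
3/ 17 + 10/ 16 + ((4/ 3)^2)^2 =3.96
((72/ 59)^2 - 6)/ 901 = -15702/ 3136381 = -0.01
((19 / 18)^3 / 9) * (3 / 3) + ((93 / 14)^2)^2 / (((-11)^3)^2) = 58840556312759 / 446517301473936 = 0.13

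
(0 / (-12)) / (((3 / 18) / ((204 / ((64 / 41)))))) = 0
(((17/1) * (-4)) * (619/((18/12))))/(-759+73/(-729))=150417/4069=36.97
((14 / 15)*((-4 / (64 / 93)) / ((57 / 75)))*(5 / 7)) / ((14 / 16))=-775 / 133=-5.83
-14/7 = -2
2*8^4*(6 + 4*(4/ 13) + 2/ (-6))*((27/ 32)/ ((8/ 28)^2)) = 7592256/ 13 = 584019.69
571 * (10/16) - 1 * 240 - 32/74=34467/296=116.44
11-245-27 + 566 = 305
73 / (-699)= -73 / 699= -0.10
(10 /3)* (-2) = -20 /3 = -6.67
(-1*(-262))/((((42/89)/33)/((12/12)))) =128249/7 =18321.29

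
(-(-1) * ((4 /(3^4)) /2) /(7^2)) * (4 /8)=1 /3969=0.00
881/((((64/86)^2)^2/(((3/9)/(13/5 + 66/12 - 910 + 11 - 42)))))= -15059818405/14673248256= -1.03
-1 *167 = -167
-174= -174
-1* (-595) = 595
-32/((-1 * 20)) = 8/5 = 1.60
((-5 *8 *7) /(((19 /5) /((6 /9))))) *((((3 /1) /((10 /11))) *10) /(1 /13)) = -400400 /19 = -21073.68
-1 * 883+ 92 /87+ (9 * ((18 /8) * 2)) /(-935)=-143490277 /162690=-881.99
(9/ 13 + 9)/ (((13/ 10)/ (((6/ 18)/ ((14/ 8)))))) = 240/ 169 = 1.42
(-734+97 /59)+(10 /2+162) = -33356 /59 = -565.36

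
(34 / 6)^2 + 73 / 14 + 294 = 41747 / 126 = 331.33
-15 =-15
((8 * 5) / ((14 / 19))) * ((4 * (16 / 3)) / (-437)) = -2.65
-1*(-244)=244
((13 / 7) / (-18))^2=169 / 15876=0.01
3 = 3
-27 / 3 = -9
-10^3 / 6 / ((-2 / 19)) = 4750 / 3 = 1583.33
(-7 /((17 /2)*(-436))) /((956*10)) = 7 /35429360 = 0.00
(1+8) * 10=90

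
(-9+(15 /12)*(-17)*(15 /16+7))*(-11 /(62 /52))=1626053 /992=1639.17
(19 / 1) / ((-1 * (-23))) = 19 / 23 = 0.83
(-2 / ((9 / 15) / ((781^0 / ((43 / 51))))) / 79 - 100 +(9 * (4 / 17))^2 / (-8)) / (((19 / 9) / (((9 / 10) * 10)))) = -8000592264 / 18652927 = -428.92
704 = 704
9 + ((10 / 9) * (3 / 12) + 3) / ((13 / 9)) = 293 / 26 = 11.27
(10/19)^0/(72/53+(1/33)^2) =0.74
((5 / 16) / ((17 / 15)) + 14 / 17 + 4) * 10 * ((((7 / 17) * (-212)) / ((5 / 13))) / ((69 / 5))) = -33447505 / 39882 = -838.66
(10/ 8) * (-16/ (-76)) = 5/ 19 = 0.26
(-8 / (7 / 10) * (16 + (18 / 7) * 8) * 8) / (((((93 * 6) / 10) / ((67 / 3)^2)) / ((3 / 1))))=-3677388800 / 41013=-89663.98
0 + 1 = 1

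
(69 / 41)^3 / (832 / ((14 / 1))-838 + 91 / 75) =-172467225 / 28127556073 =-0.01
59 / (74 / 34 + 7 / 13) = 13039 / 600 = 21.73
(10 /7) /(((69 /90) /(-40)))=-12000 /161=-74.53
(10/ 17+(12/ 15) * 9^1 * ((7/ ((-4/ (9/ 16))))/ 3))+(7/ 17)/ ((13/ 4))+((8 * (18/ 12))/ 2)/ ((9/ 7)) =160133/ 53040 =3.02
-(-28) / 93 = 28 / 93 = 0.30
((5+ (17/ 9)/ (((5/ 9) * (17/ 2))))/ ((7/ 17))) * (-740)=-67932/ 7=-9704.57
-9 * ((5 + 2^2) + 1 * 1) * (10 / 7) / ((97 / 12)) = -10800 / 679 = -15.91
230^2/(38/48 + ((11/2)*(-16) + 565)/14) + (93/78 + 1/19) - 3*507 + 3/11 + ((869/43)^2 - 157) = 14670655784253/58848008362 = 249.30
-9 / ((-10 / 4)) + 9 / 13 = 279 / 65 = 4.29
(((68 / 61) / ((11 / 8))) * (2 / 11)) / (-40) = -136 / 36905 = -0.00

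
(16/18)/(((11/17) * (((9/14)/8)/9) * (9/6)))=30464/297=102.57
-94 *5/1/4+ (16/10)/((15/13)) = -17417/150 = -116.11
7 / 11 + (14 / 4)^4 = 26523 / 176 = 150.70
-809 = -809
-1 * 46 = -46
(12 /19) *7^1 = 4.42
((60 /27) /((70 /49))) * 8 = 112 /9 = 12.44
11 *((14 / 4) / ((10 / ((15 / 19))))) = 231 / 76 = 3.04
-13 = -13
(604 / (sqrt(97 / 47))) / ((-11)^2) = 604* sqrt(4559) / 11737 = 3.47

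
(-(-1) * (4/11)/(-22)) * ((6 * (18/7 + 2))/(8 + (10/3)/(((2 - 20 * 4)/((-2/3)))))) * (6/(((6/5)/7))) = -336960/170489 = -1.98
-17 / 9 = -1.89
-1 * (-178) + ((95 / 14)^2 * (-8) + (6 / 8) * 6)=-18215 / 98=-185.87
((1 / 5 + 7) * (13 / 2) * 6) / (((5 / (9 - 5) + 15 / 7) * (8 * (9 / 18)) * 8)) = 2457 / 950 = 2.59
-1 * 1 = -1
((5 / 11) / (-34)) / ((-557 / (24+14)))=95 / 104159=0.00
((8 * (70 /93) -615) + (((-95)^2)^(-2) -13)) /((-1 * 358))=4711429952407 /2711817108750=1.74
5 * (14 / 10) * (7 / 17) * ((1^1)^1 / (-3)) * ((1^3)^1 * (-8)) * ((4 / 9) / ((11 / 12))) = 6272 / 1683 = 3.73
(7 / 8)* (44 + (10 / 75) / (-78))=180173 / 4680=38.50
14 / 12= 7 / 6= 1.17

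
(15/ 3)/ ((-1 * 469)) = -5/ 469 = -0.01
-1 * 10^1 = -10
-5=-5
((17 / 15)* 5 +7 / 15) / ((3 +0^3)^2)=92 / 135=0.68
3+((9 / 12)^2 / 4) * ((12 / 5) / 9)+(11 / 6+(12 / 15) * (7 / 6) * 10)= 3409 / 240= 14.20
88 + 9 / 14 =1241 / 14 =88.64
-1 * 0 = 0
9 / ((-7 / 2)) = -2.57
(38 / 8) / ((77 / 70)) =95 / 22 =4.32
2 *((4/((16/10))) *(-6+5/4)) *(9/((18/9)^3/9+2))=-7695/104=-73.99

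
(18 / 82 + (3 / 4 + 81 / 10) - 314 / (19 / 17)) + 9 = -4095637 / 15580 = -262.88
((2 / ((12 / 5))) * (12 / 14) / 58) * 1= 5 / 406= 0.01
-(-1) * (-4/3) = -4/3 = -1.33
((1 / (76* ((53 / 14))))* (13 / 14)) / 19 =13 / 76532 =0.00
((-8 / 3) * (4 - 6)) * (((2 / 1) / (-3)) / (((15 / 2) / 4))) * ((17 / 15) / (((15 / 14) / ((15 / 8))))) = -7616 / 2025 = -3.76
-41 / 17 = -2.41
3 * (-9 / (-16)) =27 / 16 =1.69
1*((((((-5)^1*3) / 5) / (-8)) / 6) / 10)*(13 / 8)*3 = 39 / 1280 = 0.03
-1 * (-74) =74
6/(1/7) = 42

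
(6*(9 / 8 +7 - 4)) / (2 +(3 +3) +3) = 9 / 4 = 2.25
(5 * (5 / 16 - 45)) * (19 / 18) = -67925 / 288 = -235.85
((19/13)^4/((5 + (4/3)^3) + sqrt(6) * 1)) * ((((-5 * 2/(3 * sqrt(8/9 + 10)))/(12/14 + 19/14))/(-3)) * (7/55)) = -886704084 * sqrt(3)/343086356327 + 3267668754 * sqrt(2)/343086356327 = 0.01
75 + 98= 173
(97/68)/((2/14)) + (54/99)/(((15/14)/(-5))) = 5565/748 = 7.44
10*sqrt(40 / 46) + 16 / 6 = 11.99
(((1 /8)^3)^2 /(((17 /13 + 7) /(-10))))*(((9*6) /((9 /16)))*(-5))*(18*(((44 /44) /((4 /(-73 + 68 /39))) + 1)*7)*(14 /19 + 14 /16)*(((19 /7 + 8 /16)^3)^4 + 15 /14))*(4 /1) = -7535942858946970574560625 /205814439029506048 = -36615229.21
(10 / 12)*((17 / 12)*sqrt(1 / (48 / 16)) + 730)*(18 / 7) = 85*sqrt(3) / 84 + 10950 / 7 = 1566.04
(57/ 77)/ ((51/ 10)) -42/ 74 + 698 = 33785775/ 48433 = 697.58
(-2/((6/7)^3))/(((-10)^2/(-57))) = 1.81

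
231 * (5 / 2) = 577.50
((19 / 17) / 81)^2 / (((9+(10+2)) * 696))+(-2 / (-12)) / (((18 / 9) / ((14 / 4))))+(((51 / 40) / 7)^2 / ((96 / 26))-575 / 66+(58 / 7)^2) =411370891410401089 / 6828685608729600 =60.24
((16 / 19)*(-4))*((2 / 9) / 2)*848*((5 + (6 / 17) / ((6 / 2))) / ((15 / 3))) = -1573888 / 4845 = -324.85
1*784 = 784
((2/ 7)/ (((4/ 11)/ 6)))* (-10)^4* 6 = 1980000/ 7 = 282857.14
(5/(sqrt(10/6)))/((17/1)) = sqrt(15)/17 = 0.23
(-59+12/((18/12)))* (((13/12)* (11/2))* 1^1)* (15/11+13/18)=-91273/144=-633.84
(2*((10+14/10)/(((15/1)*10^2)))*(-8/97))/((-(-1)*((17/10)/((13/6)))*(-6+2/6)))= 988/3504125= 0.00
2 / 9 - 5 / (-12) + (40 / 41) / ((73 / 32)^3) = 414028951 / 574189092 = 0.72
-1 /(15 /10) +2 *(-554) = -3326 /3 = -1108.67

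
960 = 960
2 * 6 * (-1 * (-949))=11388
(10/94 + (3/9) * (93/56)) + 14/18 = 34057/23688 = 1.44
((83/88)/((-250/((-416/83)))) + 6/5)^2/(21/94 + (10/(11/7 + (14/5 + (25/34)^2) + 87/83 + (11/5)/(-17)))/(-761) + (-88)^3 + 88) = -3934573354178111584/1804458110846164558984375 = -0.00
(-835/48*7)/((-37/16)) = 5845/111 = 52.66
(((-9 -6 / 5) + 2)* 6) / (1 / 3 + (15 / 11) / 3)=-4059 / 65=-62.45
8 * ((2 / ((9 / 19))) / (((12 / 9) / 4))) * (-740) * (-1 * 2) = 449920 / 3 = 149973.33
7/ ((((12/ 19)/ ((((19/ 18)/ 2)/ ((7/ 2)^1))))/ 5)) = 1805/ 216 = 8.36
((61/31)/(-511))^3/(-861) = 226981/3422558920224381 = 0.00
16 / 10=8 / 5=1.60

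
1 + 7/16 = 23/16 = 1.44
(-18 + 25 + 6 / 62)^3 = 10648000 / 29791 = 357.42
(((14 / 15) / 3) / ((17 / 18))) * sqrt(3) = 28 * sqrt(3) / 85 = 0.57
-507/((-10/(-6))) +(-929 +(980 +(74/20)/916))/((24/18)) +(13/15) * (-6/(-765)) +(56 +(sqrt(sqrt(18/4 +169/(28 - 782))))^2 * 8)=-5884539077/28029600 +16 * sqrt(899)/29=-193.40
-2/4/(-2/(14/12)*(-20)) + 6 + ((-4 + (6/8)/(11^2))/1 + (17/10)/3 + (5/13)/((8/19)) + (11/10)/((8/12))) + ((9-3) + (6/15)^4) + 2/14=7458983771/660660000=11.29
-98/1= -98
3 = 3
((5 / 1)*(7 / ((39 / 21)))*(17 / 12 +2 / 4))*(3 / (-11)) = -5635 / 572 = -9.85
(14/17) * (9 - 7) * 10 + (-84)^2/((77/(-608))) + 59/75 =-781159567/14025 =-55697.65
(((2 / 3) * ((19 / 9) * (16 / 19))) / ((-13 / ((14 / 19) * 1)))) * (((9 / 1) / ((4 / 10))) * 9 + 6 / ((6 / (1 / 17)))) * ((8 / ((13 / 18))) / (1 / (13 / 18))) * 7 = -86390528 / 113373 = -762.00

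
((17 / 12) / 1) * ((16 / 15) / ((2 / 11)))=374 / 45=8.31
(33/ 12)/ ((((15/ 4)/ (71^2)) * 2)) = 55451/ 30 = 1848.37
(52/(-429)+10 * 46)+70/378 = 136639/297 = 460.06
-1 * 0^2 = 0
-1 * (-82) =82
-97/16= -6.06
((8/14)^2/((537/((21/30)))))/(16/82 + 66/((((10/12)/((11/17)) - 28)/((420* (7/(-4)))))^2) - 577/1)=24865352/2885403129111405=0.00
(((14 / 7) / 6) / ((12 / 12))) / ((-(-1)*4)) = 1 / 12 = 0.08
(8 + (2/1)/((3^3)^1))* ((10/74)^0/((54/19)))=2071/729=2.84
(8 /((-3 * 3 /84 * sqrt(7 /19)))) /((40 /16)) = -64 * sqrt(133) /15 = -49.21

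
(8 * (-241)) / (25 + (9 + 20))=-35.70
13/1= 13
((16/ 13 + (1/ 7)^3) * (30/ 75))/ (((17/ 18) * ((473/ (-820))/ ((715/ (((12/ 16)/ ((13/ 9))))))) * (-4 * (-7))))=-234562640/ 5265393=-44.55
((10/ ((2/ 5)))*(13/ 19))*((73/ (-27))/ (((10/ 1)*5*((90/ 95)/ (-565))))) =536185/ 972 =551.63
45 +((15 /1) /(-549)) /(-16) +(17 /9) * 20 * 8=3050015 /8784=347.22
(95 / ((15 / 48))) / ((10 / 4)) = 608 / 5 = 121.60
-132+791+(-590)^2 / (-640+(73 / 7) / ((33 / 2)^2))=140329438 / 1219607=115.06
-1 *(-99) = 99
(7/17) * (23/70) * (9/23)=0.05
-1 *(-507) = 507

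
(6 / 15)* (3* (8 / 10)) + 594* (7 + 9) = 9504.96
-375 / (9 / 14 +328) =-5250 / 4601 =-1.14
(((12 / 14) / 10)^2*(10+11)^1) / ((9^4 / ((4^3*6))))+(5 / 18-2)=-48569 / 28350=-1.71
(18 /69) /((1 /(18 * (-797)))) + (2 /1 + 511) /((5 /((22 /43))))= -18246762 /4945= -3689.94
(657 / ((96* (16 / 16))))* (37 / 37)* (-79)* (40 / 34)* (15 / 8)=-1297575 / 1088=-1192.62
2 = 2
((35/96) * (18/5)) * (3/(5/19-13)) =-0.31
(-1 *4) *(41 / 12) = -41 / 3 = -13.67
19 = 19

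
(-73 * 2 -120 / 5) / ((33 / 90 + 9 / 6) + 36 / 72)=-5100 / 71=-71.83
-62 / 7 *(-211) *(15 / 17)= 196230 / 119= 1648.99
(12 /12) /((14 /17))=17 /14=1.21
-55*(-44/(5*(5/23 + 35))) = 5566/405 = 13.74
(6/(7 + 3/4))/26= 12/403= 0.03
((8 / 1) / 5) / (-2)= -4 / 5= -0.80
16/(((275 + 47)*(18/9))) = 4/161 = 0.02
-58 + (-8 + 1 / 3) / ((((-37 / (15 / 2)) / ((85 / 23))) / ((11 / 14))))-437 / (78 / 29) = -8725721 / 40404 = -215.96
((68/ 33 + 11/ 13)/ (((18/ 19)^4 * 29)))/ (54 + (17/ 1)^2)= 5603803/ 15446903472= 0.00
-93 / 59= -1.58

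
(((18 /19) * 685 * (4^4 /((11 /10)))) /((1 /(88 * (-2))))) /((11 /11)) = -505036800 /19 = -26580884.21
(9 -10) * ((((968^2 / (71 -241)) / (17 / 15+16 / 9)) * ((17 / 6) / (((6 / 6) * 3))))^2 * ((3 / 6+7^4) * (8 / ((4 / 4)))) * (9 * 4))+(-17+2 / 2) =-37953910165725328 / 17161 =-2211637443373.07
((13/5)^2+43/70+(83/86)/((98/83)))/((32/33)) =56957571/6742400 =8.45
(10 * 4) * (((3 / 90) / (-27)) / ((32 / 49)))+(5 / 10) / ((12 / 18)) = 0.67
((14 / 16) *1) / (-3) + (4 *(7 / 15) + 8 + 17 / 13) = 10.88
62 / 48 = 31 / 24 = 1.29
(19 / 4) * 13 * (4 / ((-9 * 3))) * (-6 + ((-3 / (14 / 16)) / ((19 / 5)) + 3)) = 2249 / 63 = 35.70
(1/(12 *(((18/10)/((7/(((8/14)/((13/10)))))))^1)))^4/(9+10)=0.02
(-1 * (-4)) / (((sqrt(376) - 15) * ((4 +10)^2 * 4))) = 15 / 29596 +sqrt(94) / 14798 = 0.00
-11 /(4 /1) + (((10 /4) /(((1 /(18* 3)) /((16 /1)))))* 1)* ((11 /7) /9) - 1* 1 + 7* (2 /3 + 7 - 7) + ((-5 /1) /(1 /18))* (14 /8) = 18527 /84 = 220.56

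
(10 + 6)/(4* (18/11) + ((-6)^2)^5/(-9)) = -22/9237879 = -0.00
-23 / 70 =-0.33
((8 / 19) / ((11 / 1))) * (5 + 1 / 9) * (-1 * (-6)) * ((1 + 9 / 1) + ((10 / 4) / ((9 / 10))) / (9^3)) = 48307360 / 4113747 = 11.74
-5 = -5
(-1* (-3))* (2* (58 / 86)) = 174 / 43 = 4.05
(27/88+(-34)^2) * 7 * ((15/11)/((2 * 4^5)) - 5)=-80221098125/1982464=-40465.35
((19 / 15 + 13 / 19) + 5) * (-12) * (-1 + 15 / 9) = -15848 / 285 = -55.61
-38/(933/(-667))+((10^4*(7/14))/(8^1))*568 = 331240346/933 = 355027.17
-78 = -78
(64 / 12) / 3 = 16 / 9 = 1.78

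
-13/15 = -0.87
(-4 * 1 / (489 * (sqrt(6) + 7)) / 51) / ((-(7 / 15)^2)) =100 / 834071 - 100 * sqrt(6) / 5838497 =0.00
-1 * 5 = -5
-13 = -13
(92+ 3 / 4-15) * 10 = 1555 / 2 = 777.50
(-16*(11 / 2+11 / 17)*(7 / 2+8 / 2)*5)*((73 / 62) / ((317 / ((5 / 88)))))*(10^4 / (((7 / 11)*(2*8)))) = -3575859375 / 4677652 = -764.46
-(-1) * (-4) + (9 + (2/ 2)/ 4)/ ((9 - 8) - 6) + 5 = -17/ 20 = -0.85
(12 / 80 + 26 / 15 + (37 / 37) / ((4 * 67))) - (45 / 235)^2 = 1.85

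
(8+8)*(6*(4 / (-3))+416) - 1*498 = 6030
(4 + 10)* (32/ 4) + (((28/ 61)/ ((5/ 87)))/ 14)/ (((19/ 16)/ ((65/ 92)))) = 2994632/ 26657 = 112.34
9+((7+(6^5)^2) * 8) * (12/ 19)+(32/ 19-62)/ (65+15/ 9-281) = 3732456657615/ 12217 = 305513354.97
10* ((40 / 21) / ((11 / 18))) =2400 / 77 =31.17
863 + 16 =879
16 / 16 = 1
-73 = -73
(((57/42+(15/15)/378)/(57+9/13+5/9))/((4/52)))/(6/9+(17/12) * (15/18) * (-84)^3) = -43433/100140332390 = -0.00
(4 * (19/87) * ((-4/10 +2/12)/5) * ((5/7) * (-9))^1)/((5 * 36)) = 19/13050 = 0.00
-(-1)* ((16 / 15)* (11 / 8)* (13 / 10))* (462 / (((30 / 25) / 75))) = 55055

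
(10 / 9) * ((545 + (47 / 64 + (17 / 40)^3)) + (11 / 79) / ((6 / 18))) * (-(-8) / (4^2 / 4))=920577709 / 758400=1213.84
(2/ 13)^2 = 4/ 169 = 0.02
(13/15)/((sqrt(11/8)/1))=26 * sqrt(22)/165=0.74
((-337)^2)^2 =12897917761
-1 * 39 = -39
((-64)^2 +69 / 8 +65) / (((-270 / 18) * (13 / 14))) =-299.36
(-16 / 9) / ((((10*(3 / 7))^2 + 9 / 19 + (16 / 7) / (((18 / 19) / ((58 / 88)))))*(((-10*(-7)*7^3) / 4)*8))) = -836 / 461365625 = -0.00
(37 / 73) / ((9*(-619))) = -37 / 406683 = -0.00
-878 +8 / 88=-9657 / 11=-877.91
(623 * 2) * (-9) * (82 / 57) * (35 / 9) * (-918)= 1094262120 / 19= 57592743.16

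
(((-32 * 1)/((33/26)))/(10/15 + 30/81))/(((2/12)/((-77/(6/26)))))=48672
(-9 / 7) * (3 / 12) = -9 / 28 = -0.32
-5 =-5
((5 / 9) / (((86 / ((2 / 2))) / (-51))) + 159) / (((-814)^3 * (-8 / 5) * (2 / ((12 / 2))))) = 204685 / 371074963072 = 0.00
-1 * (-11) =11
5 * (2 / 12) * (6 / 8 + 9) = 65 / 8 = 8.12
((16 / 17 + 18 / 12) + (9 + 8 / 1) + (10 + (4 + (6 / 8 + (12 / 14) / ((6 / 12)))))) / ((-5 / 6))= -51273 / 1190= -43.09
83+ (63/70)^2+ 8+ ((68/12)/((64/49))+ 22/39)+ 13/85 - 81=15.87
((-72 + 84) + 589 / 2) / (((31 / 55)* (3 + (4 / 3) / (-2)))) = 101145 / 434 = 233.05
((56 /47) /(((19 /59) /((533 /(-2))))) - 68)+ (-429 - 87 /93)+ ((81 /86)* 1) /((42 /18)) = -24723640119 /16665166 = -1483.55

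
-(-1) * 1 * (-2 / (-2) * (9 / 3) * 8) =24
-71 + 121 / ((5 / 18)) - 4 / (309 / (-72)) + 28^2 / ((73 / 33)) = 27066257 / 37595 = 719.94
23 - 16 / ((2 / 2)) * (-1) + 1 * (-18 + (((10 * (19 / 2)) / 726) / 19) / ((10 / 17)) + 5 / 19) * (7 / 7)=586931 / 27588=21.27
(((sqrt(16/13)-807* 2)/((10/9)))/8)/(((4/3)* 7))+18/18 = -20669/1120+27* sqrt(13)/7280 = -18.44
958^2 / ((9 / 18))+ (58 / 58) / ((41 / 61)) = 75256709 / 41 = 1835529.49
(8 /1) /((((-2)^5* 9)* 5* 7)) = -1 /1260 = -0.00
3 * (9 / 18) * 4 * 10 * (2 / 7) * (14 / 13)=240 / 13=18.46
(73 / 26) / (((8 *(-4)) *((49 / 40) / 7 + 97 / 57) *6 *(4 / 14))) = -48545 / 1780064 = -0.03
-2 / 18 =-1 / 9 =-0.11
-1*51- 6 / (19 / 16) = -1065 / 19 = -56.05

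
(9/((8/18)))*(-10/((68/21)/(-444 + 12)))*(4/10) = 183708/17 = 10806.35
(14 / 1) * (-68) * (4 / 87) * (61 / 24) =-29036 / 261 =-111.25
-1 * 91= -91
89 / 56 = 1.59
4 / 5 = 0.80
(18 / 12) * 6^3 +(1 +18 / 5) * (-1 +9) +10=1854 / 5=370.80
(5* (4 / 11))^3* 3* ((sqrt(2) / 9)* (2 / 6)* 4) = 32000* sqrt(2) / 11979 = 3.78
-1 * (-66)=66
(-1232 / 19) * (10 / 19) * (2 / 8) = -3080 / 361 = -8.53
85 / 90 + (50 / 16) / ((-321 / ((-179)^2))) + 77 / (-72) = -400673 / 1284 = -312.05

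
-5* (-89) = 445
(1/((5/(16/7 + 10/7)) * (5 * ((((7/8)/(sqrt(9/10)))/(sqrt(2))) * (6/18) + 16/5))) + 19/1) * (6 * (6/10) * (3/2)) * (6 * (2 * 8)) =2282534844768/231171325 - 4852224 * sqrt(5)/6604895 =9872.14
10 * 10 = 100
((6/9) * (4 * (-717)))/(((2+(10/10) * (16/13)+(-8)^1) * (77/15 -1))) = 93210/961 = 96.99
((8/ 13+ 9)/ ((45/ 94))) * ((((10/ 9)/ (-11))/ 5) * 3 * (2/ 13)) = -9400/ 50193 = -0.19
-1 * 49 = -49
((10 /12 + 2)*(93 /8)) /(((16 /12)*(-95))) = -1581 /6080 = -0.26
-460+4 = -456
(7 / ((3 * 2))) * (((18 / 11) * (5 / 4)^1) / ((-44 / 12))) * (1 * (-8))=630 / 121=5.21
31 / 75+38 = 2881 / 75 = 38.41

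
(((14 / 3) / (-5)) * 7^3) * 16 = -76832 / 15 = -5122.13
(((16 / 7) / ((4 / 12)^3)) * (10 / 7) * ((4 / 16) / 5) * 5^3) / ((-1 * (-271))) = 27000 / 13279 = 2.03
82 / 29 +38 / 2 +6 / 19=12201 / 551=22.14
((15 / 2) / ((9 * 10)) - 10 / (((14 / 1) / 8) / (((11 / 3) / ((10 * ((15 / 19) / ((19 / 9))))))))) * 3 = -62591 / 3780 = -16.56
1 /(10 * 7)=0.01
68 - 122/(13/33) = -3142/13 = -241.69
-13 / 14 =-0.93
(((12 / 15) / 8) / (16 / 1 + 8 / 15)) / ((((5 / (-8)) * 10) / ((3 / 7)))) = -9 / 21700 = -0.00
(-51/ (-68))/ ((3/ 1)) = 1/ 4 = 0.25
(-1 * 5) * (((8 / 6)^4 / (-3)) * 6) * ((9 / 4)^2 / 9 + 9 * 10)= 25760 / 9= 2862.22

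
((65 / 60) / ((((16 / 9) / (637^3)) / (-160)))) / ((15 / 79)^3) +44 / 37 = -61297766046196627 / 16650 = -3681547510282.08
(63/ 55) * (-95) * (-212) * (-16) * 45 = -16610007.27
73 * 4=292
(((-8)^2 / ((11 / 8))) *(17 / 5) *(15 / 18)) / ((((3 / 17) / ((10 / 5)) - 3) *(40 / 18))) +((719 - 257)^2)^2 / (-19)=-82688389864688 / 34485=-2397807448.59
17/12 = 1.42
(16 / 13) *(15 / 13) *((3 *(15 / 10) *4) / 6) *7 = 5040 / 169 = 29.82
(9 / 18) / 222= 1 / 444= 0.00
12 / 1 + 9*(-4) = -24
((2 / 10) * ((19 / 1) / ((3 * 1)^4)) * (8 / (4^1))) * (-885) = -2242 / 27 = -83.04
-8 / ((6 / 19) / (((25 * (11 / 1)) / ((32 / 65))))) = -339625 / 24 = -14151.04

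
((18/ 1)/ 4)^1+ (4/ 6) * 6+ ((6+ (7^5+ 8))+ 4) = 33667/ 2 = 16833.50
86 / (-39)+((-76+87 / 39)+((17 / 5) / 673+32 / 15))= -9689864 / 131235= -73.84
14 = 14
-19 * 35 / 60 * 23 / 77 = -437 / 132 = -3.31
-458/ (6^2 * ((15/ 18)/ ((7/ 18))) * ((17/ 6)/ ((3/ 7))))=-229/ 255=-0.90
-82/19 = -4.32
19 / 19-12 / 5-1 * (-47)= 228 / 5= 45.60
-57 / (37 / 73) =-4161 / 37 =-112.46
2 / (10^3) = 1 / 500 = 0.00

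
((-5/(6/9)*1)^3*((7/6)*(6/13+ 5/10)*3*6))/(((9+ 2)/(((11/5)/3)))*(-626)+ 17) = 253125/278512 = 0.91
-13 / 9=-1.44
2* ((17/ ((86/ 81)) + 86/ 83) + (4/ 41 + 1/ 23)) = 115700195/ 3365567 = 34.38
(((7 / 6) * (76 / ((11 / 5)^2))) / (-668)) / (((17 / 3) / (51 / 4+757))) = -10237675 / 2748152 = -3.73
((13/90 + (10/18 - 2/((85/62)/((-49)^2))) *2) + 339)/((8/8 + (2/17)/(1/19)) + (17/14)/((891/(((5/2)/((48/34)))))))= -339208741872/164779625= -2058.56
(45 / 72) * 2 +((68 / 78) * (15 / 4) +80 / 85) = 4827 / 884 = 5.46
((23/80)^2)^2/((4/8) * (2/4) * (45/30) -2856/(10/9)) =-279841/105268224000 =-0.00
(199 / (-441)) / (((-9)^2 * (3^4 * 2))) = -199 / 5786802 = -0.00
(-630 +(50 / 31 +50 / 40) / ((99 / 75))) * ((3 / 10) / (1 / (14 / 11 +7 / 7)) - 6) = 100194315 / 30008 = 3338.92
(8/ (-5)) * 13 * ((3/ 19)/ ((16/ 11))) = -2.26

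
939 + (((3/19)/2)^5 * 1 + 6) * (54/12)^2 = 336115602339/316940672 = 1060.50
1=1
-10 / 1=-10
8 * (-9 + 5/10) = -68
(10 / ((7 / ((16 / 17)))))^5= 104857600000 / 23863536599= 4.39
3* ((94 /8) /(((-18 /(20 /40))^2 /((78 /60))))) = 611 /17280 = 0.04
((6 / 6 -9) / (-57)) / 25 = 8 / 1425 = 0.01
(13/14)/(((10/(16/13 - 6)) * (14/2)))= -31/490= -0.06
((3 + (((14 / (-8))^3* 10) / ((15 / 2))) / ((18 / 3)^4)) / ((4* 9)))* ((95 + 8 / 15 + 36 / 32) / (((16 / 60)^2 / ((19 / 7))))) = 29323423615 / 95551488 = 306.89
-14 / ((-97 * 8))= 7 / 388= 0.02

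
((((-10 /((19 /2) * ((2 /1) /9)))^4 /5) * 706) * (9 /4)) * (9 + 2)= 229287267000 /130321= 1759403.83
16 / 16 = 1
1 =1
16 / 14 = 8 / 7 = 1.14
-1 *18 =-18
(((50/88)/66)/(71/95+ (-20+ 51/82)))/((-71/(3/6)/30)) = 486875/4987350412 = 0.00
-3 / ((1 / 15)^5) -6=-2278131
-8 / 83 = -0.10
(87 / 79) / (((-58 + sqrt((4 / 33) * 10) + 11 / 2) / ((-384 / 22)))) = 133632 * sqrt(330) / 316024885 + 2104704 / 5745907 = 0.37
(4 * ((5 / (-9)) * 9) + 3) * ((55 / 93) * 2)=-1870 / 93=-20.11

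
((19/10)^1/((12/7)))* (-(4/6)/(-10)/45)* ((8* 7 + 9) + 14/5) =15029/135000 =0.11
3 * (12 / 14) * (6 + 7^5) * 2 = 605268 / 7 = 86466.86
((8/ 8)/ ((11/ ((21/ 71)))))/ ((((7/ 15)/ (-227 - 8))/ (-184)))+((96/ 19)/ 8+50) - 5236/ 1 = -39975482/ 14839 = -2693.95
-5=-5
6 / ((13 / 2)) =12 / 13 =0.92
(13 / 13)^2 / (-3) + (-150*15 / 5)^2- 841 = 604976 / 3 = 201658.67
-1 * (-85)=85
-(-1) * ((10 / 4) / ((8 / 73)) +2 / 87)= 31787 / 1392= 22.84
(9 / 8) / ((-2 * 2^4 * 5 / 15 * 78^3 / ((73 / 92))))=-73 / 413949952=-0.00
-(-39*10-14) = 404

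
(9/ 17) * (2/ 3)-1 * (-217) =3695/ 17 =217.35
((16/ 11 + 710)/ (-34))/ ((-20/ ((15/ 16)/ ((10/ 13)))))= 152607/ 119680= 1.28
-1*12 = -12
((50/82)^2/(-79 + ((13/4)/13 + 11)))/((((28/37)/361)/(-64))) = 534280000/3188857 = 167.55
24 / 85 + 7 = 619 / 85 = 7.28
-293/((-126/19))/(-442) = -5567/55692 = -0.10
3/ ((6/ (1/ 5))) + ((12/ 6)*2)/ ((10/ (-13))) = -5.10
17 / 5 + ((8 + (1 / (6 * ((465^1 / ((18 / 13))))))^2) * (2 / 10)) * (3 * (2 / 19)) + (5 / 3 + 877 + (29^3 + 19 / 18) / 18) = 279638085867719 / 124973725500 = 2237.58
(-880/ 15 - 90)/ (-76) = 223/ 114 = 1.96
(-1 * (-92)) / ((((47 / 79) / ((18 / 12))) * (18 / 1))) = 1817 / 141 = 12.89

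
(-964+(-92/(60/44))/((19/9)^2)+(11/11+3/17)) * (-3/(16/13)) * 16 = 38140.50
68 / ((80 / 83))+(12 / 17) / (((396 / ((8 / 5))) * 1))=791603 / 11220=70.55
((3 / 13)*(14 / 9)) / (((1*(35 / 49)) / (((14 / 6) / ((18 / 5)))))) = 343 / 1053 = 0.33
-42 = -42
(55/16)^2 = 3025/256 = 11.82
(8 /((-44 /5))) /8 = -5 /44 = -0.11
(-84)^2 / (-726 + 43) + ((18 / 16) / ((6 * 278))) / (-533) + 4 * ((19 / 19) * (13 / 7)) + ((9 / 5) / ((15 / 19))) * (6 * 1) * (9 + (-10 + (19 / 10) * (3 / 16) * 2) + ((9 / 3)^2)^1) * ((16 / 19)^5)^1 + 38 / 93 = 823898251299429731057 / 17171889955111164000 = 47.98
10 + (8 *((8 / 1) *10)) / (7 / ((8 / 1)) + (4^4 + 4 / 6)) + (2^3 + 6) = 163704 / 6181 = 26.49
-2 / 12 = -1 / 6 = -0.17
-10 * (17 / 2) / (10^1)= -8.50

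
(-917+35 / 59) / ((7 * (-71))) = 7724 / 4189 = 1.84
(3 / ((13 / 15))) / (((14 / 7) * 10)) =9 / 52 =0.17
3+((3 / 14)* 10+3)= 57 / 7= 8.14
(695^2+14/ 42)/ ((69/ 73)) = 105782548/ 207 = 511026.80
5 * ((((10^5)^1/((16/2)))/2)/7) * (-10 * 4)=-1250000/7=-178571.43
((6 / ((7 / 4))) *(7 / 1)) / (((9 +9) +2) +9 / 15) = 120 / 103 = 1.17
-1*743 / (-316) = 743 / 316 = 2.35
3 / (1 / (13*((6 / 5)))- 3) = -234 / 229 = -1.02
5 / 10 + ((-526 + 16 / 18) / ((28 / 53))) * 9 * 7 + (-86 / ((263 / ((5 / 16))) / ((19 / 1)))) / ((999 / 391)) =-131620222859 / 2101896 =-62619.76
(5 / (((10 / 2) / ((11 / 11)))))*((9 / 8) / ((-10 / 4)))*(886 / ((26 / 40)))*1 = -7974 / 13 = -613.38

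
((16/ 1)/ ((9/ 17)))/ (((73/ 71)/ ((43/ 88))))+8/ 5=576826/ 36135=15.96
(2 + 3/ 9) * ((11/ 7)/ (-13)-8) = -739/ 39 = -18.95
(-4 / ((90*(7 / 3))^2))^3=-1 / 1340095640625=-0.00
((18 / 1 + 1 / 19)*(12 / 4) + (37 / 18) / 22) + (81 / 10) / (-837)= 63257699 / 1166220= 54.24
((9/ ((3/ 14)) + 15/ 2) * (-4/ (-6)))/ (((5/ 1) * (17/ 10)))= 66/ 17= 3.88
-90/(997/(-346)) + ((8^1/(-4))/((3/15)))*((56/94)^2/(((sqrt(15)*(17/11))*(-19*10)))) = 8624*sqrt(15)/10702605 + 31140/997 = 31.24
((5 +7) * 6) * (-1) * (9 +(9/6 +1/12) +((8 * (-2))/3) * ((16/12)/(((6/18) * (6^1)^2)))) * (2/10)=-2158/15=-143.87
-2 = -2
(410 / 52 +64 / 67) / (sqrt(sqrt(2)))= 15399 * 2^(3 / 4) / 3484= 7.43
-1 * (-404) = 404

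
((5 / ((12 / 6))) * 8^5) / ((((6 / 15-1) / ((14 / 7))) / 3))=-819200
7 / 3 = 2.33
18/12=3/2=1.50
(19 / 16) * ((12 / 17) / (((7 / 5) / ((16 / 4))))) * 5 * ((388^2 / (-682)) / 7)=-107262600 / 284053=-377.61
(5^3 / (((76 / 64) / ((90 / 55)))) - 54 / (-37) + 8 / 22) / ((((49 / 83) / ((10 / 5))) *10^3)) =55863067 / 94729250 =0.59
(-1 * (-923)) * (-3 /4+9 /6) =2769 /4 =692.25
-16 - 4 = -20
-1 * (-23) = 23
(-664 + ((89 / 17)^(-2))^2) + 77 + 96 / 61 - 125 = -2718992661195 / 3827276701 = -710.42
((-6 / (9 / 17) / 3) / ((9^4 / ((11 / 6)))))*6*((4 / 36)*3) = -374 / 177147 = -0.00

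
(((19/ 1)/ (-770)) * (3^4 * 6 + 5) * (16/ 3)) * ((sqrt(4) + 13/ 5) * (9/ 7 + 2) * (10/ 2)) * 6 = -78960656/ 2695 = -29298.94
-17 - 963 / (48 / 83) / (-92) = 1619 / 1472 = 1.10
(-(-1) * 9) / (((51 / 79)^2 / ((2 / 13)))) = 12482 / 3757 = 3.32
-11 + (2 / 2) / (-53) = -584 / 53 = -11.02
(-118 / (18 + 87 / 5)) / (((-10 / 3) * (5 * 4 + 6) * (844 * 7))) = 1 / 153608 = 0.00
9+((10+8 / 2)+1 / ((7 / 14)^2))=27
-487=-487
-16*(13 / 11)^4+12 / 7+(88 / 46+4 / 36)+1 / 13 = -27.40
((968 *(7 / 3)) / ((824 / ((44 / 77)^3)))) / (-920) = -968 / 1741215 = -0.00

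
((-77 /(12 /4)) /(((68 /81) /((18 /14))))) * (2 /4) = -2673 /136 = -19.65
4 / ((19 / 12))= 48 / 19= 2.53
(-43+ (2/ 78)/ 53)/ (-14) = 44440/ 14469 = 3.07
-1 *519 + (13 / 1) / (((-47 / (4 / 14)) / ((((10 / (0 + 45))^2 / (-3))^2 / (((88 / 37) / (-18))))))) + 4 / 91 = -160188897301 / 308675367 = -518.96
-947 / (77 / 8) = -7576 / 77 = -98.39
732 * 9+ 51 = 6639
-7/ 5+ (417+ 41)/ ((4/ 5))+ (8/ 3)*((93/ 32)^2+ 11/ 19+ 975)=116559703/ 36480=3195.17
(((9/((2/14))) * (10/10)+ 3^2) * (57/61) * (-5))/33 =-6840/671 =-10.19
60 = 60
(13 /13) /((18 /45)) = 5 /2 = 2.50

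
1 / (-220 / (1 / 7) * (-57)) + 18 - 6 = 1053361 / 87780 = 12.00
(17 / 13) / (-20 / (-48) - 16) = -12 / 143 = -0.08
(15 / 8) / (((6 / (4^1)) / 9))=45 / 4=11.25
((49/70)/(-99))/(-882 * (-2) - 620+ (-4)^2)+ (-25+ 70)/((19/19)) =51677993/1148400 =45.00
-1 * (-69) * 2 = 138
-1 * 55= -55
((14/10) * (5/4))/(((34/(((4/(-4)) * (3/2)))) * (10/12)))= -63/680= -0.09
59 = 59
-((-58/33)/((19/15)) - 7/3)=2333/627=3.72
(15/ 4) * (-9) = -135/ 4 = -33.75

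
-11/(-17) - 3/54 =181/306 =0.59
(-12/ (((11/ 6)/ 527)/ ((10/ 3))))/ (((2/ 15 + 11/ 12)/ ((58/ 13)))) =-48905600/ 1001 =-48856.74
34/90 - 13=-568/45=-12.62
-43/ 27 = -1.59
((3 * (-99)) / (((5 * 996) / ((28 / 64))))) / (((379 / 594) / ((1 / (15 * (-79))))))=68607 / 1988082400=0.00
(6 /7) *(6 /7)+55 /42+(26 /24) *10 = 631 /49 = 12.88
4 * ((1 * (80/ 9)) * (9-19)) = -3200/ 9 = -355.56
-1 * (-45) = 45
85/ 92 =0.92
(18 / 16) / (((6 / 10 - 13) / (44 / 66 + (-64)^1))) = 1425 / 248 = 5.75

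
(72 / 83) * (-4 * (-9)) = 2592 / 83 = 31.23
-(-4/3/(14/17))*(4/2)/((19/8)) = 544/399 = 1.36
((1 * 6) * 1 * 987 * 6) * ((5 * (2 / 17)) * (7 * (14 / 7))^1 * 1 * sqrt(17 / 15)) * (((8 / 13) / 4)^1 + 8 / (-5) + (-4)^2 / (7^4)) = -1520458272 * sqrt(255) / 54145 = -448421.30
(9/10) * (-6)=-27/5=-5.40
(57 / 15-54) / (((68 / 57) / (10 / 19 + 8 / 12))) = -251 / 5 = -50.20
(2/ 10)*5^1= 1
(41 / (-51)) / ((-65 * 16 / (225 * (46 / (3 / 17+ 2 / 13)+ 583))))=32425875 / 258128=125.62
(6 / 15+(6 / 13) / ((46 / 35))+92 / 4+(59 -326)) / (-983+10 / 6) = 1090971 / 4401280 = 0.25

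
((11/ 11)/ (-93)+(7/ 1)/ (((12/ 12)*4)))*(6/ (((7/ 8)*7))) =1.70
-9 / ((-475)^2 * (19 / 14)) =-126 / 4286875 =-0.00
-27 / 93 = -9 / 31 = -0.29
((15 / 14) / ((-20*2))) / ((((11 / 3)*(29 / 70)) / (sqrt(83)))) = -45*sqrt(83) / 2552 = -0.16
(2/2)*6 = 6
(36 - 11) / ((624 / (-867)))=-34.74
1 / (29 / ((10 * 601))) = 6010 / 29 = 207.24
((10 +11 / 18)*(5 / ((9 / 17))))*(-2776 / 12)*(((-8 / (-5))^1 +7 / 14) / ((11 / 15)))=-39434815 / 594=-66388.58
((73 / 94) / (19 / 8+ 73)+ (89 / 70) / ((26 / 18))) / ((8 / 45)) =22966861 / 4584944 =5.01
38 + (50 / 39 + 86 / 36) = 9751 / 234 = 41.67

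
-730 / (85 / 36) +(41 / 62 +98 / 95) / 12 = -371324573 / 1201560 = -309.04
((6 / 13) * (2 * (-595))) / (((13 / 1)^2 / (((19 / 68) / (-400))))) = 399 / 175760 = 0.00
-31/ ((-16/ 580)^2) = -651775/ 16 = -40735.94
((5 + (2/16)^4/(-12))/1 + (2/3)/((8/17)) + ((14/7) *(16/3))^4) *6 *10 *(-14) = -601593465935/55296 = -10879511.46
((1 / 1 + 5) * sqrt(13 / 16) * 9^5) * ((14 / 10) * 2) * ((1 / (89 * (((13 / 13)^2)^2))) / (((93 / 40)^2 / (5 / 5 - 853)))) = -37564611840 * sqrt(13) / 85529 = -1583569.71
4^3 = 64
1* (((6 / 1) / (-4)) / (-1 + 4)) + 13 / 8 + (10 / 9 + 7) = 665 / 72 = 9.24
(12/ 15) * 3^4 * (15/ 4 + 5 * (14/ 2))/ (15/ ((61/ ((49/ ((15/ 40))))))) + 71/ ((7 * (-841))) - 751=-1109121429/ 1648360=-672.86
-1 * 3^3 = -27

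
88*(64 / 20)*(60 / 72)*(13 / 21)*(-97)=-887744 / 63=-14091.17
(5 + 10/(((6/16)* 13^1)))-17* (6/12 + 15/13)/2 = -1093/156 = -7.01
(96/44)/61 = 24/671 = 0.04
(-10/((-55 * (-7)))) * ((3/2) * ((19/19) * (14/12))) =-1/22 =-0.05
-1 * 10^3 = -1000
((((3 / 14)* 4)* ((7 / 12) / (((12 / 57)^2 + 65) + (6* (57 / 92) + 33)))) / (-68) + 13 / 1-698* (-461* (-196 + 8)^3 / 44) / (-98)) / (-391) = -30711305203311364943 / 24217197094860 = -1268161.01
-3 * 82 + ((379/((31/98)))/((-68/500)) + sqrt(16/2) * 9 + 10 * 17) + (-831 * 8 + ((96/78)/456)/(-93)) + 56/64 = -145576923257/9372168 + 18 * sqrt(2) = -15507.44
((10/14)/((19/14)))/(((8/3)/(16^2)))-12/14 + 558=80820/133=607.67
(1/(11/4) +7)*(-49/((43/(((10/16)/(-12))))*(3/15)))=33075/15136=2.19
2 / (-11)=-2 / 11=-0.18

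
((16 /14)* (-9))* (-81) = 5832 /7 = 833.14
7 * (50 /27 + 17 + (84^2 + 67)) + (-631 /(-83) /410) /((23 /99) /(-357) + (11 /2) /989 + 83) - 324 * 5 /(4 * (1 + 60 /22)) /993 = 49992.85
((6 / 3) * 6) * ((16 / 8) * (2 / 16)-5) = -57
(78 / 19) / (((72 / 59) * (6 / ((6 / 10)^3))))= 2301 / 19000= 0.12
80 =80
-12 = -12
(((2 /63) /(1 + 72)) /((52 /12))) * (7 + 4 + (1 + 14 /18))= 230 /179361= 0.00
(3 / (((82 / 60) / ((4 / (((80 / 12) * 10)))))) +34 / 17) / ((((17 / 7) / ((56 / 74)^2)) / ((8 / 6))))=9593024 / 14312895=0.67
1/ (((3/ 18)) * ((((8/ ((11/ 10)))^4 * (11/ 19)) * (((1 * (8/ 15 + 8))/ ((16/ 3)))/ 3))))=227601/ 32768000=0.01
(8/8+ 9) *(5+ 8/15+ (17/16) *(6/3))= 919/12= 76.58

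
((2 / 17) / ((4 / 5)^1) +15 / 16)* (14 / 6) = 2065 / 816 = 2.53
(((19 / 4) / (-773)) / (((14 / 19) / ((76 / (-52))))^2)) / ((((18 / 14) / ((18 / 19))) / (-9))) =1172889 / 7315672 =0.16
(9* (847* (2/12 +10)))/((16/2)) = 155001/16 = 9687.56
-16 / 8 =-2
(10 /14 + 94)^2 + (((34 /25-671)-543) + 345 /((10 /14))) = 10095416 /1225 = 8241.16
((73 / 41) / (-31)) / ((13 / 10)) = -730 / 16523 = -0.04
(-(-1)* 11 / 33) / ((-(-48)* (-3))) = -1 / 432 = -0.00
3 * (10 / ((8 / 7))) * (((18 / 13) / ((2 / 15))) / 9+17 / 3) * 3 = 13965 / 26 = 537.12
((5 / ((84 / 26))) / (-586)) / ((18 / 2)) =-65 / 221508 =-0.00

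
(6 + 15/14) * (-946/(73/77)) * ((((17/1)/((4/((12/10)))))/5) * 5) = -26269947/730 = -35986.23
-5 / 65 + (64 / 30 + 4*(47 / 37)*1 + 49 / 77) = 616972 / 79365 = 7.77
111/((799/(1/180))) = 0.00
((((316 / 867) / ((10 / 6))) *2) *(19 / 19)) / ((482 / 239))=75524 / 348245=0.22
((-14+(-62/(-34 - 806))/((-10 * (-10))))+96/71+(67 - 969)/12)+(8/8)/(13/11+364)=-350620675861/3992898000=-87.81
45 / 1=45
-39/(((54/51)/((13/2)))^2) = -634933/432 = -1469.75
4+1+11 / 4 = 31 / 4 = 7.75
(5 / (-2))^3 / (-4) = 125 / 32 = 3.91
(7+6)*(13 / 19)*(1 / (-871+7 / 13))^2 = 28561 / 2432985264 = 0.00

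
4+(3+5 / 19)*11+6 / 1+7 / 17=14957 / 323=46.31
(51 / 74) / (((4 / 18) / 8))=918 / 37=24.81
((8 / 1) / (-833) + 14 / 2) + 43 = 41642 / 833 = 49.99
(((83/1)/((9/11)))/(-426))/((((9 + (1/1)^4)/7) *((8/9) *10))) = -0.02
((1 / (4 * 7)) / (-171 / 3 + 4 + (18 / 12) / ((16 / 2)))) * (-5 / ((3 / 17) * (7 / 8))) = 544 / 24843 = 0.02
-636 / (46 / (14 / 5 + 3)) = -9222 / 115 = -80.19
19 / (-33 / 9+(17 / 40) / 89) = -202920 / 39109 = -5.19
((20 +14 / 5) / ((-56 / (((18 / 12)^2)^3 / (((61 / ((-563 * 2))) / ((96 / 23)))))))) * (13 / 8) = 912379221 / 1571360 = 580.63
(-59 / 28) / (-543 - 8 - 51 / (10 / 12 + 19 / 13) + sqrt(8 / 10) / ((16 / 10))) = 1890419*sqrt(5) / 1179156880853 + 4334530108 / 1179156880853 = 0.00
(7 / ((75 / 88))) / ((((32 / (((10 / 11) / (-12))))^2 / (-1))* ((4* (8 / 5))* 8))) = -35 / 38928384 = -0.00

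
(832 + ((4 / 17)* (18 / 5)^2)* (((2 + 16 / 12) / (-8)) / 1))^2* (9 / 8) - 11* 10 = 5608516612 / 7225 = 776265.28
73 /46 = 1.59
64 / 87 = 0.74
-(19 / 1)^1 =-19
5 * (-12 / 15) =-4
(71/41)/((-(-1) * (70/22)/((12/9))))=3124/4305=0.73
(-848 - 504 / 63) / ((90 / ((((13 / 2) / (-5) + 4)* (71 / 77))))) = -45582 / 1925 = -23.68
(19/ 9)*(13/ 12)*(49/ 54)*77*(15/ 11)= 423605/ 1944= 217.90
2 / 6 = 1 / 3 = 0.33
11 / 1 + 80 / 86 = 513 / 43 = 11.93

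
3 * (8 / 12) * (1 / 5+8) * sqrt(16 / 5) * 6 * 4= 704.09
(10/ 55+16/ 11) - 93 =-1005/ 11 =-91.36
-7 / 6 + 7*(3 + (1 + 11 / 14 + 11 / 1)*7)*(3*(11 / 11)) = 5824 / 3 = 1941.33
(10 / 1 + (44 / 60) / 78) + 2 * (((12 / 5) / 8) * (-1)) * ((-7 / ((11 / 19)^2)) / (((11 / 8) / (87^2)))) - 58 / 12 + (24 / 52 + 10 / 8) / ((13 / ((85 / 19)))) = 53068167538811 / 769291380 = 68983.18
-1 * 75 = -75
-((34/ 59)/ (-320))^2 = -289/ 89113600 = -0.00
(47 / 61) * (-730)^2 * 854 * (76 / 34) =13324631600 / 17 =783801858.82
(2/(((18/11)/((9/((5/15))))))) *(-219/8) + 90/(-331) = -2392857/2648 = -903.65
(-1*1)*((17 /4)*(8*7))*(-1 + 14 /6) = -952 /3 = -317.33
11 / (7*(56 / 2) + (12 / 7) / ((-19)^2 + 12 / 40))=0.06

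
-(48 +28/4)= -55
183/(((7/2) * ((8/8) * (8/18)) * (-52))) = -1647/728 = -2.26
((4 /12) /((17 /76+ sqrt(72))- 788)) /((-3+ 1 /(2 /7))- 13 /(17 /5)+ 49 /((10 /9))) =-64461110 /6211281292677- 490960* sqrt(2) /6211281292677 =-0.00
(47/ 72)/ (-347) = -47/ 24984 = -0.00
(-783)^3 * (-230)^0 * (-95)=45604625265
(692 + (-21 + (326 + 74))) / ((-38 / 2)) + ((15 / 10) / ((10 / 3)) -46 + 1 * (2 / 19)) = -38689 / 380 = -101.81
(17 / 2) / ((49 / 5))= 85 / 98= 0.87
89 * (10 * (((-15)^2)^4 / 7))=2280972656250 / 7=325853236607.14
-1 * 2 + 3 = 1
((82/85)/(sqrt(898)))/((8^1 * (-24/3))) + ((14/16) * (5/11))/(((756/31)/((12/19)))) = 155/15048-41 * sqrt(898)/2442560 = 0.01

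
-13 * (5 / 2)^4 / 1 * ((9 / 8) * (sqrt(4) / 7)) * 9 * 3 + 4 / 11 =-21716333 / 4928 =-4406.72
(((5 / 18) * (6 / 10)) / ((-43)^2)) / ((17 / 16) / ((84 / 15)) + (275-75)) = 224 / 497482695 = 0.00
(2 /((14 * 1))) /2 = 1 /14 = 0.07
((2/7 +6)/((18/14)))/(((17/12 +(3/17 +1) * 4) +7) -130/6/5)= 272/489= 0.56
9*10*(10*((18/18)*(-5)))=-4500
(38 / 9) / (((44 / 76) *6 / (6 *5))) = 3610 / 99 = 36.46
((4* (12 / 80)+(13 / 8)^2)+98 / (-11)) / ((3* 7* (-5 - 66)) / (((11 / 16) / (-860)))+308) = -19953 / 6566255360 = -0.00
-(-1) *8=8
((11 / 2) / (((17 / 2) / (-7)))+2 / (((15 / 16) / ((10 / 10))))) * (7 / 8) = -4277 / 2040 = -2.10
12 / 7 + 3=33 / 7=4.71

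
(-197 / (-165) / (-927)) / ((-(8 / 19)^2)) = 71117 / 9789120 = 0.01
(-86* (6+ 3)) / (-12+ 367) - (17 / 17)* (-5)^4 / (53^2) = -2.40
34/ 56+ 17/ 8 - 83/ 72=1.58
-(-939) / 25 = 939 / 25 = 37.56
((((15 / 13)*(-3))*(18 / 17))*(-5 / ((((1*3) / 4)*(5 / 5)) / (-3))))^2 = 262440000 / 48841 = 5373.35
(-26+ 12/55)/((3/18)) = -8508/55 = -154.69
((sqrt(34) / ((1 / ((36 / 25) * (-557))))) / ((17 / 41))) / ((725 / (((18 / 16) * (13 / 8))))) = -24047361 * sqrt(34) / 4930000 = -28.44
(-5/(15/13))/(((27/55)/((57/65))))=-209/27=-7.74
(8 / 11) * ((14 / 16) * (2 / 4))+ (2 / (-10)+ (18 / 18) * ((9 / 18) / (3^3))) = 203 / 1485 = 0.14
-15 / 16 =-0.94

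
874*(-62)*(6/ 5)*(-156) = 10143993.60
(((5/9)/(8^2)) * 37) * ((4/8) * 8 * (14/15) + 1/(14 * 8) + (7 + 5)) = 5.06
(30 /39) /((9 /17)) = 170 /117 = 1.45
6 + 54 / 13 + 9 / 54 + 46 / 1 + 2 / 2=4471 / 78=57.32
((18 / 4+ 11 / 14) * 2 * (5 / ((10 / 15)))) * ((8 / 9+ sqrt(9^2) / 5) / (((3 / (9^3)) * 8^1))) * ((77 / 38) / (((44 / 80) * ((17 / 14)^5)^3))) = 70518434335997939343360 / 54386037978686500067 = 1296.63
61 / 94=0.65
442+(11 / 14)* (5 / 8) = 49559 / 112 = 442.49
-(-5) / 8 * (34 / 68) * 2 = 0.62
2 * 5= 10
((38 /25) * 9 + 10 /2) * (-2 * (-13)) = 12142 /25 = 485.68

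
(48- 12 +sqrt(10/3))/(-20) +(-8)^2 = 311/5- sqrt(30)/60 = 62.11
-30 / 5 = -6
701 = 701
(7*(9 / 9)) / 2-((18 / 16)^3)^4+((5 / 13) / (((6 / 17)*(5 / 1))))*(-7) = -5723352214087 / 2680059592704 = -2.14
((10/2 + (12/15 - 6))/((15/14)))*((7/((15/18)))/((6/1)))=-98/375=-0.26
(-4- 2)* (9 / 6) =-9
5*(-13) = -65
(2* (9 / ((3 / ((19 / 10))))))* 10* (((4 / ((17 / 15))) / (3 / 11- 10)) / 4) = -18810 / 1819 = -10.34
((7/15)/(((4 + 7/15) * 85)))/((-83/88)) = -616/472685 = -0.00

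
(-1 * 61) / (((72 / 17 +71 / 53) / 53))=-2912933 / 5023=-579.92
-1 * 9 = -9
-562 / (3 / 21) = -3934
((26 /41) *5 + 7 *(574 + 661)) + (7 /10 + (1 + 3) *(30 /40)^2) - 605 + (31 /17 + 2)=112216223 /13940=8049.94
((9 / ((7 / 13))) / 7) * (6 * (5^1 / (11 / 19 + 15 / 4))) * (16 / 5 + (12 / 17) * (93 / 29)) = 102649248 / 1135379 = 90.41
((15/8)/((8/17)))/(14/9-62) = -135/2048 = -0.07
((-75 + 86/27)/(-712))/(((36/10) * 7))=1385/346032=0.00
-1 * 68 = -68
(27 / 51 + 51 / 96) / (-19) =-577 / 10336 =-0.06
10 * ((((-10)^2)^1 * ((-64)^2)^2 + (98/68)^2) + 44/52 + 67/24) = 756384008720465/45084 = 16777216057.15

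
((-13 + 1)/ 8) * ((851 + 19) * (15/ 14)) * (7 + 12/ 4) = -97875/ 7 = -13982.14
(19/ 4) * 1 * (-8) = -38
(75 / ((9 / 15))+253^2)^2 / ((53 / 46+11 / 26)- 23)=-614918908422 / 3203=-191982175.59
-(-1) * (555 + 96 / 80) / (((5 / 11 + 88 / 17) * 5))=19261 / 975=19.75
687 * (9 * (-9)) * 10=-556470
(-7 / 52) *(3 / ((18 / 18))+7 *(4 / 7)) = -49 / 52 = -0.94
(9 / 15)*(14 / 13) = 42 / 65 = 0.65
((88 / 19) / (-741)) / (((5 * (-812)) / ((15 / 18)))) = 11 / 8574111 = 0.00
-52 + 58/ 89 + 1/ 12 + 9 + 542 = 533717/ 1068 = 499.74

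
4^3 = 64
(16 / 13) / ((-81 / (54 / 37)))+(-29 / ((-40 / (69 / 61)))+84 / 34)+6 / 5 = 4.47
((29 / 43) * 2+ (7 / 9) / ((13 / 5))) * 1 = 8291 / 5031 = 1.65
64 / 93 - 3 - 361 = -33788 / 93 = -363.31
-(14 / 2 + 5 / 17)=-124 / 17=-7.29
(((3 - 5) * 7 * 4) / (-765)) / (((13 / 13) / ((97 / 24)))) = 679 / 2295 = 0.30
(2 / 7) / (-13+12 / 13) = -26 / 1099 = -0.02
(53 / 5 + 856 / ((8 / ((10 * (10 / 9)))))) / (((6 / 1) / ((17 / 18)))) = 188.81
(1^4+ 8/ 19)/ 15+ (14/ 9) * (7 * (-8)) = -74399/ 855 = -87.02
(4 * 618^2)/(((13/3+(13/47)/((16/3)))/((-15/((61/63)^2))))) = -205186316348160/36811853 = -5573919.80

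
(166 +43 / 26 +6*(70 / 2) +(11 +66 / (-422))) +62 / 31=390.50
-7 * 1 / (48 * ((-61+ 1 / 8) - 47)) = 7 / 5178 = 0.00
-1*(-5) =5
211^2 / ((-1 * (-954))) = 44521 / 954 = 46.67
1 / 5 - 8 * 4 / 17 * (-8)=1297 / 85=15.26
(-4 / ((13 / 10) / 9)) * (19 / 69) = -2280 / 299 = -7.63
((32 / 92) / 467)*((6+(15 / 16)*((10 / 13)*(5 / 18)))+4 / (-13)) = 3677 / 837798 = 0.00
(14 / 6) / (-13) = -0.18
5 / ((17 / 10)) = 50 / 17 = 2.94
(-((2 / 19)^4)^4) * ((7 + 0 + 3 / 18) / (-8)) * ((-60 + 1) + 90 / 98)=-0.00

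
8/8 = 1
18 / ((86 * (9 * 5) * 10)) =1 / 2150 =0.00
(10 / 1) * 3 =30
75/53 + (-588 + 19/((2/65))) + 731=80763/106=761.92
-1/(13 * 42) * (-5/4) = 5/2184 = 0.00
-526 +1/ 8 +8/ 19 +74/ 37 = -79565/ 152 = -523.45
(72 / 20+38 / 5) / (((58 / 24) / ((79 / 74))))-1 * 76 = -381196 / 5365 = -71.05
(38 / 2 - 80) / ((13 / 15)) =-915 / 13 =-70.38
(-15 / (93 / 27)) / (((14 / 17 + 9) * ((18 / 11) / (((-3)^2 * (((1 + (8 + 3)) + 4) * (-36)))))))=7270560 / 5177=1404.40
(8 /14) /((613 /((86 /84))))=86 /90111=0.00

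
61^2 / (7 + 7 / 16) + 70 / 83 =4949818 / 9877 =501.15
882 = 882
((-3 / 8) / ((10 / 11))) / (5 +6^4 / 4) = -33 / 26320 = -0.00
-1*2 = -2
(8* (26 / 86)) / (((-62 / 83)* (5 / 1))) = -4316 / 6665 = -0.65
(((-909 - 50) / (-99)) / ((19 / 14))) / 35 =1918 / 9405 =0.20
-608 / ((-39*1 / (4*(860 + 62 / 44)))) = 7681472 / 143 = 53716.59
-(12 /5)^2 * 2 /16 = -18 /25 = -0.72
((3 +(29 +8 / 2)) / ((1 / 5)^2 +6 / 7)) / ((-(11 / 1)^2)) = -6300 / 18997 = -0.33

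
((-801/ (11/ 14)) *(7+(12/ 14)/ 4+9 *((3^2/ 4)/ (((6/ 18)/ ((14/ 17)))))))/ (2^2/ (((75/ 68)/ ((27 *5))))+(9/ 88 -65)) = -436512960/ 3176773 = -137.41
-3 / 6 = -1 / 2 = -0.50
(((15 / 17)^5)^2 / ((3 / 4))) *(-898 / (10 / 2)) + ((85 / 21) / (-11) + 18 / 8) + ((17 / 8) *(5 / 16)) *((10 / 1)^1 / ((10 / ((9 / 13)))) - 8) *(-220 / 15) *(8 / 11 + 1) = 10911245133941466869 / 193728949857547104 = 56.32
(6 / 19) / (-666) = -1 / 2109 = -0.00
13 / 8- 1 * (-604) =4845 / 8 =605.62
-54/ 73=-0.74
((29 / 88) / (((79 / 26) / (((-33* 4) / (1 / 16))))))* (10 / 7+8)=-1194336 / 553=-2159.74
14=14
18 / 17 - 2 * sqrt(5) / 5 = 18 / 17 - 2 * sqrt(5) / 5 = 0.16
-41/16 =-2.56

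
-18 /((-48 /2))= 3 /4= 0.75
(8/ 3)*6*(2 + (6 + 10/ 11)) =1568/ 11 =142.55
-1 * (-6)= 6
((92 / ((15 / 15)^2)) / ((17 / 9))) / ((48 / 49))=3381 / 68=49.72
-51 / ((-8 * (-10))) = -51 / 80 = -0.64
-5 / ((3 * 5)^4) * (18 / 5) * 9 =-2 / 625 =-0.00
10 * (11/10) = 11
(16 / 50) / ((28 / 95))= 38 / 35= 1.09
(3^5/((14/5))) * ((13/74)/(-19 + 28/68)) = -268515/327376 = -0.82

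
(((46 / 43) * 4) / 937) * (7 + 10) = 3128 / 40291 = 0.08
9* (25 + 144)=1521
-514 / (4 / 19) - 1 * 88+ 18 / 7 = -2526.93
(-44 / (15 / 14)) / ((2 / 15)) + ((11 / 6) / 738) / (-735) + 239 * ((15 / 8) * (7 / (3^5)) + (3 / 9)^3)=-286.24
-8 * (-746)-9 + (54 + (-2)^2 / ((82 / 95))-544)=224419 / 41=5473.63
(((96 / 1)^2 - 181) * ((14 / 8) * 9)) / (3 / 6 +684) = 569205 / 2738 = 207.89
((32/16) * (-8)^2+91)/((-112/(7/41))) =-219/656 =-0.33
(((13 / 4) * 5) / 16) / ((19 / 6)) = 195 / 608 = 0.32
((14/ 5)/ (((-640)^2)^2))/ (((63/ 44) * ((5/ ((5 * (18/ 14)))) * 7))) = 11/ 5138022400000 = 0.00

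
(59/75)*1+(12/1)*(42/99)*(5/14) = 2149/825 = 2.60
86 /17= 5.06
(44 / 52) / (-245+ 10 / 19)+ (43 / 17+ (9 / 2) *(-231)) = -2129001051 / 2053090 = -1036.97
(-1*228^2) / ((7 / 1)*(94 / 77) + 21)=-571824 / 325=-1759.46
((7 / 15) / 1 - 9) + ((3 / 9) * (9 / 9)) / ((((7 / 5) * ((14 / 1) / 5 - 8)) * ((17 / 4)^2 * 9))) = -30297448 / 3550365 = -8.53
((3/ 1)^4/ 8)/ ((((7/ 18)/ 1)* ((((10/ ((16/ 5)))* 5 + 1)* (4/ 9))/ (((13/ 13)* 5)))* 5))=6561/ 1862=3.52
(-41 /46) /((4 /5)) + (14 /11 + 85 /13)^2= 225382731 /3762616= 59.90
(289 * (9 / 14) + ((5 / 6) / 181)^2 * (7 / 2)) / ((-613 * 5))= -3067610221 / 50607882360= -0.06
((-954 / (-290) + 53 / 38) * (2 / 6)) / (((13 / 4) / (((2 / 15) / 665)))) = 103244 / 1071763875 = 0.00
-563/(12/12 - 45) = 563/44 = 12.80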